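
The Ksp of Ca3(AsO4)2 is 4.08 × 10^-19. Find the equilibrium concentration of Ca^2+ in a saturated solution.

Ca3(AsO4)2(s) ⇌ 3 Ca^2+ + 2 AsO4^3-
Ksp = [Ca^2+]^3[AsO4^3-]^2
With molar solubility s: [Ca^2+] = 3s, [AsO4^3-] = 2s.
Ksp = (3s)^3(2s)^2 = 108s^5
s = (4.08 × 10^-19 / 108)^(1/5) = 8.231 × 10^-5 M
[Ca^2+] = 3s = 2.47 × 10^-4 M

[Ca^2+] = 2.47e-4 M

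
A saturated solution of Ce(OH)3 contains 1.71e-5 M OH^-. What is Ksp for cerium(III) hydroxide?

Ce(OH)3(s) ⇌ Ce^3+ + 3 OH^-
Stoichiometry gives [Ce^3+] = (1/3)[OH^-] = 5.700 x 10^-6 M.
Ksp = [Ce^3+][OH^-]^3
Ksp = 5.700 × 10^-6 × (1.71 × 10^-5)^3 = 2.85 x 10^-20

Ksp ≈ 2.85e-20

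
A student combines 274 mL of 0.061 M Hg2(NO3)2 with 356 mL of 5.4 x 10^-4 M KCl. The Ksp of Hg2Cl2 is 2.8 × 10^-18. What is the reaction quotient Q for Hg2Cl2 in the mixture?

Total volume = 274 + 356 = 630 mL.
[Hg2^2+] = 6.1 × 10^-2 × (274/630) = 2.65 x 10^-2 M
[Cl^-] = 5.4 × 10^-4 × (356/630) = 3.05 × 10^-4 M
Hg2Cl2(s) ⇌ Hg2^2+ + 2 Cl^-, so Q = [Hg2^2+][Cl^-]^2
Q = (2.65 x 10^-2)(3.05 × 10^-4)^2 = 2.5 × 10^-9
Q > Ksp, so Hg2Cl2 will precipitate.

Q ≈ 2.5 × 10^-9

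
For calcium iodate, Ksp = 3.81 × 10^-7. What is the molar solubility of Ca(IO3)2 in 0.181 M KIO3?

Ca(IO3)2(s) ⇌ Ca^2+(aq) + 2 IO3^-(aq)
Ksp = [Ca^2+][IO3^-]^2
Let s be the molar solubility in this solution. [Ca^2+] = s, [IO3^-] = 0.181 + 2s ≈ 0.181 (Ksp is small, so little additional dissolves).
Ksp ≈ s × (0.181)^2
s = 1.16 × 10^-5 M
Check: 2s = 2.3 x 10^-5 ≪ 0.181, so the approximation is valid.

1.16 × 10^-5 M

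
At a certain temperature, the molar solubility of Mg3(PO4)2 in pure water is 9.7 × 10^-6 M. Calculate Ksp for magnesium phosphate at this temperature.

Mg3(PO4)2(s) <=> 3 Mg^2+ + 2 PO4^3-
For each mole of Mg3(PO4)2 that dissolves: [Mg^2+] = 3s, [PO4^3-] = 2s.
Ksp = [Mg^2+]^3[PO4^3-]^2
Substituting: Ksp = (3s)^3(2s)^2 = 108s^5
Ksp = 108 × (9.7 x 10^-6)^5 = 9.3 × 10^-24

9.3e-24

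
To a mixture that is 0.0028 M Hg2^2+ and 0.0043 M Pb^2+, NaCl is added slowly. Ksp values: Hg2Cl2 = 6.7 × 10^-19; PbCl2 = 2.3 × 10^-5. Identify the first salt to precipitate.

Each salt begins to precipitate when Q = Ksp, i.e. when [Cl^-] reaches its threshold.
For Hg2Cl2: 6.7 × 10^-19 = 0.0028 × [Cl^-]^2  ⇒  [Cl^-] = 1.5 × 10^-8 M.
For PbCl2: 2.3 × 10^-5 = 0.0043 × [Cl^-]^2  ⇒  [Cl^-] = 7.3 × 10^-2 M.
The salt with the lower threshold [Cl^-] precipitates first: Hg2Cl2.

Hg2Cl2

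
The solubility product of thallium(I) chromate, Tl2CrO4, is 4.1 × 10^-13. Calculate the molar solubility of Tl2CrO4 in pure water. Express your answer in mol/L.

Tl2CrO4(s) <=> 2 Tl^+ + CrO4^2-
Ksp = [Tl^+]^2[CrO4^2-]
With molar solubility s: [Tl^+] = 2s, [CrO4^2-] = s.
So Ksp = (2s)^2 × s = 4s^3
s^3 = 4.1 × 10^-13 / 4, so s = 4.7 × 10^-5 M

4.7 × 10^-5 M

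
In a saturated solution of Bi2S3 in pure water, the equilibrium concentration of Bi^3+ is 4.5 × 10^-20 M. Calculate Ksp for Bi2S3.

Bi2S3(s) ⇌ 2 Bi^3+(aq) + 3 S^2-(aq)
Stoichiometry gives [S^2-] = (3/2)[Bi^3+] = 6.75 × 10^-20 M.
Ksp = [Bi^3+]^2[S^2-]^3
Ksp = (4.5 x 10^-20)^2 × (6.75 x 10^-20)^3 = 6.2 × 10^-97

Ksp ≈ 6.2e-97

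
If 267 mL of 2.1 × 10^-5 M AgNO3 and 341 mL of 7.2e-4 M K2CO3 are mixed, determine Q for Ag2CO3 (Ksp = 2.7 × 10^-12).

Total volume = 267 + 341 = 608 mL.
[Ag^+] = 2.1 × 10^-5 × (267/608) = 9.22 × 10^-6 M
[CO3^2-] = 7.2 × 10^-4 × (341/608) = 4.04 x 10^-4 M
Ag2CO3(s) ⇌ 2 Ag^+(aq) + CO3^2-(aq), so Q = [Ag^+]^2[CO3^2-]
Q = (9.22 × 10^-6)^2(4.04 × 10^-4) = 3.4 × 10^-14
Q < Ksp, so no precipitate of Ag2CO3 forms.

Q = 3.4e-14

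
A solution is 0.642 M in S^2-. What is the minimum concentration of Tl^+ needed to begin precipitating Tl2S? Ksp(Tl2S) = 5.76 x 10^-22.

Tl2S(s) <=> 2 Tl^+(aq) + S^2-(aq)
Ksp = [Tl^+]^2[S^2-]
Precipitation begins when Q = Ksp. With [S^2-] = 0.642 M:
5.76 x 10^-22 = (0.642) × [Tl^+]^2
[Tl^+] = (5.76 x 10^-22 / 6.42 x 10^-1)^(1/2) = 3.00 × 10^-11 M

3.00e-11 M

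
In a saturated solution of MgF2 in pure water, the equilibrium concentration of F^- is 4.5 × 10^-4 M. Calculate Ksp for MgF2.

MgF2(s) ⇌ Mg^2+ + 2 F^-
Stoichiometry gives [Mg^2+] = (1/2)[F^-] = 2.25 x 10^-4 M.
Ksp = [Mg^2+][F^-]^2
Ksp = 2.25 × 10^-4 × (4.5 × 10^-4)^2 = 4.6 × 10^-11

Ksp ≈ 4.6 × 10^-11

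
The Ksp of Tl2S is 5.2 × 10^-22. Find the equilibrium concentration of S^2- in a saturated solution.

Tl2S(s) <=> 2 Tl^+ + S^2-
Ksp = [Tl^+]^2[S^2-]
Let s = molar solubility. Then [Tl^+] = 2s and [S^2-] = s.
Ksp = (2s)^2s = 4s^3
s^3 = 5.2 × 10^-22 / 4, so s = 5.07 × 10^-8 M
[S^2-] = s = 5.1 × 10^-8 M

[S^2-] = 5.1 × 10^-8 M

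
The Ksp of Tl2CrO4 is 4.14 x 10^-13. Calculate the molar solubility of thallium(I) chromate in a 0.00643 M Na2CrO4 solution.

Tl2CrO4(s) ⇌ 2 Tl^+ + CrO4^2-
Ksp = [Tl^+]^2[CrO4^2-]
Let s = moles of Tl2CrO4 that dissolve per litre. [Tl^+] = 2s, [CrO4^2-] = 0.00643 + s ≈ 0.00643 (since CrO4^2- from Na2CrO4 dominates).
Ksp ≈ (2s)^2 × 0.00643
s = 4.01 x 10^-6 M
Check: s = 4.0 × 10^-6 ≪ 0.00643, so the approximation is valid.

s ≈ 4.01e-6 M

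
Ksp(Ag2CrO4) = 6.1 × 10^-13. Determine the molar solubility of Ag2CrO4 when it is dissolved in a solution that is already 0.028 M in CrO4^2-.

Ag2CrO4(s) ⇌ 2 Ag^+ + CrO4^2-
Ksp = [Ag^+]^2[CrO4^2-]
If s mol/L dissolves here, [Ag^+] = 2s, [CrO4^2-] = 0.028 + s ≈ 0.028 (Ksp is small, so little additional dissolves).
Ksp ≈ (2s)^2 × 0.028
s = 2.3 × 10^-6 M
Check: s = 2.3 × 10^-6 ≪ 0.028, so the approximation is valid.

2.3 x 10^-6 M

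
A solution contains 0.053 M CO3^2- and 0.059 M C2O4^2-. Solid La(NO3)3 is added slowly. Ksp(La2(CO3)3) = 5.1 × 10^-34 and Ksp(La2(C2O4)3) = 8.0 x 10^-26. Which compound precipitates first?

Precipitation of each salt starts when its ion product equals its Ksp.
For La2(CO3)3: 5.1 × 10^-34 = (0.053)^3 × [La^3+]^2  ⇒  [La^3+] = 1.9 × 10^-15 M.
For La2(C2O4)3: 8.0 x 10^-26 = (0.059)^3 × [La^3+]^2  ⇒  [La^3+] = 2.0 × 10^-11 M.
The salt with the lower threshold [La^3+] precipitates first: La2(CO3)3.

La2(CO3)3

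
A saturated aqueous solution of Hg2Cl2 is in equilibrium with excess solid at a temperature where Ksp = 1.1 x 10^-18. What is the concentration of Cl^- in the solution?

1.3 × 10^-6 M

Hg2Cl2(s) <=> Hg2^2+(aq) + 2 Cl^-(aq)
Ksp = [Hg2^2+][Cl^-]^2
Let s = molar solubility. Then [Hg2^2+] = s and [Cl^-] = 2s.
So Ksp = s × (2s)^2 = 4s^3
s = (1.1 x 10^-18 / 4)^(1/3) = 6.50 × 10^-7 M
[Cl^-] = 2s = 1.3 x 10^-6 M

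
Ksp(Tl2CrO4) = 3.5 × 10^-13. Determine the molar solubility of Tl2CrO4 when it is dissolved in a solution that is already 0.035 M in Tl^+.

2.9 × 10^-10 M

Tl2CrO4(s) ⇌ 2 Tl^+(aq) + CrO4^2-(aq)
Ksp = [Tl^+]^2[CrO4^2-]
Let s = moles of Tl2CrO4 that dissolve per litre. [Tl^+] = 0.035 + 2s ≈ 0.035, [CrO4^2-] = s (since the Tl^+ already present dominates).
Ksp ≈ (0.035)^2 × s
s = 2.9 × 10^-10 M
Check: 2s = 5.7 × 10^-10 ≪ 0.035, so the approximation is valid.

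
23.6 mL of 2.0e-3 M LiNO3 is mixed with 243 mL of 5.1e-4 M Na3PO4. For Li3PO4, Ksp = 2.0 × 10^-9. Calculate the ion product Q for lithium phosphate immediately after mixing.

2.6 × 10^-15

Total volume = 23.6 + 243 = 266.6 mL.
[Li^+] = 2.0 x 10^-3 × (23.6/266.6) = 1.77 x 10^-4 M
[PO4^3-] = 5.1 × 10^-4 × (243/266.6) = 4.65 × 10^-4 M
Li3PO4(s) ⇌ 3 Li^+(aq) + PO4^3-(aq), so Q = [Li^+]^3[PO4^3-]
Q = (1.77 x 10^-4)^3(4.65 x 10^-4) = 2.6 x 10^-15
Q < Ksp, so no precipitate of Li3PO4 forms.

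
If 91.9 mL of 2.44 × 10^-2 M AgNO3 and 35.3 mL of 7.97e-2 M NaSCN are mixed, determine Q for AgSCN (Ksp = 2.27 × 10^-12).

Total volume = 91.9 + 35.3 = 127.2 mL.
[Ag^+] = 2.44 x 10^-2 × (91.9/127.2) = 1.763 x 10^-2 M
[SCN^-] = 7.97 × 10^-2 × (35.3/127.2) = 2.212 × 10^-2 M
AgSCN(s) ⇌ Ag^+(aq) + SCN^-(aq), so Q = [Ag^+][SCN^-]
Q = (1.763 × 10^-2)(2.212 × 10^-2) = 3.90 × 10^-4
Q > Ksp, so AgSCN will precipitate.

Q ≈ 3.90e-4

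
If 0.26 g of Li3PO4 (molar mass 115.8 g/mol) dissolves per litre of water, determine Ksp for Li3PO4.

Ksp = 6.9 x 10^-10

Molar solubility s = (2.6 × 10^-1 g/L) / (115.8 g/mol) = 2.25 × 10^-3 M.
Li3PO4(s) ⇌ 3 Li^+ + PO4^3-
With molar solubility s: [Li^+] = 3s, [PO4^3-] = s.
Ksp = [Li^+]^3[PO4^3-]
Ksp = (3s)^3s = 27s^4
Ksp = 27 × (2.25 x 10^-3)^4 = 6.9 × 10^-10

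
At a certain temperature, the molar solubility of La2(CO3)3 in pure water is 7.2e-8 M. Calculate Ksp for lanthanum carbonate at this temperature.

Ksp = 2.1 x 10^-34

La2(CO3)3(s) ⇌ 2 La^3+ + 3 CO3^2-
If s mol/L of La2(CO3)3 dissolves, [La^3+] = 2s and [CO3^2-] = 3s.
Ksp = [La^3+]^2[CO3^2-]^3
Substituting: Ksp = (2s)^2(3s)^3 = 108s^5
Ksp = 108 × (7.2 x 10^-8)^5 = 2.1 × 10^-34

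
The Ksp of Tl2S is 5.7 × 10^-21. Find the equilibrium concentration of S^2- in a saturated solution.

[S^2-] = 1.1e-7 M

Tl2S(s) ⇌ 2 Tl^+ + S^2-
Ksp = [Tl^+]^2[S^2-]
If s mol/L of Tl2S dissolves, [Tl^+] = 2s and [S^2-] = s.
Substituting: Ksp = (2s)^2s = 4s^3
s^3 = 5.7 × 10^-21 / 4, so s = 1.13 × 10^-7 M
[S^2-] = s = 1.1 × 10^-7 M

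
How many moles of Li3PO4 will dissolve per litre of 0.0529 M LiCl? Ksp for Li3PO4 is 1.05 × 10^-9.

Li3PO4(s) ⇌ 3 Li^+ + PO4^3-
Ksp = [Li^+]^3[PO4^3-]
Let s = moles of Li3PO4 that dissolve per litre. [Li^+] = 0.0529 + 3s ≈ 0.0529, [PO4^3-] = s (Ksp is small, so little additional dissolves).
Ksp ≈ (0.0529)^3 × s
s = 7.09 × 10^-6 M
Check: 3s = 2.1 x 10^-5 ≪ 0.0529, so the approximation is valid.

s ≈ 7.09 × 10^-6 M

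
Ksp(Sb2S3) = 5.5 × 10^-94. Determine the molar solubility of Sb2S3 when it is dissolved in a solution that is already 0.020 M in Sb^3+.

s ≈ 3.7e-31 M

Sb2S3(s) ⇌ 2 Sb^3+ + 3 S^2-
Ksp = [Sb^3+]^2[S^2-]^3
Let s be the molar solubility in this solution. [Sb^3+] = 0.020 + 2s ≈ 0.020, [S^2-] = 3s (common-ion effect: Sb^3+ is already 0.020 M).
Ksp ≈ (0.020)^2 × (3s)^3
s = 3.7 x 10^-31 M
Check: 2s = 7.4 × 10^-31 ≪ 0.020, so the approximation is valid.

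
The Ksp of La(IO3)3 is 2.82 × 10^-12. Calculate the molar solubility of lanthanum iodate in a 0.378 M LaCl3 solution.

La(IO3)3(s) ⇌ La^3+(aq) + 3 IO3^-(aq)
Ksp = [La^3+][IO3^-]^3
If s mol/L dissolves here, [La^3+] = 0.378 + s ≈ 0.378, [IO3^-] = 3s (common-ion effect: La^3+ is already 0.378 M).
Ksp ≈ 0.378 × (3s)^3
s = 6.51 × 10^-5 M
Check: s = 6.5 x 10^-5 ≪ 0.378, so the approximation is valid.

s ≈ 6.51 × 10^-5 M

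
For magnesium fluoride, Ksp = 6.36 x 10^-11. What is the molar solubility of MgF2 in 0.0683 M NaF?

s ≈ 1.36 x 10^-8 M

MgF2(s) <=> Mg^2+ + 2 F^-
Ksp = [Mg^2+][F^-]^2
If s mol/L dissolves here, [Mg^2+] = s, [F^-] = 0.0683 + 2s ≈ 0.0683 (common-ion effect: F^- is already 0.0683 M).
Ksp ≈ s × (0.0683)^2
s = 1.36 × 10^-8 M
Check: 2s = 2.7 × 10^-8 ≪ 0.0683, so the approximation is valid.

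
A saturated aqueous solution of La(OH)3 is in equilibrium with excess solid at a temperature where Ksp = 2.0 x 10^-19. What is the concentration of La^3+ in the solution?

La(OH)3(s) ⇌ La^3+(aq) + 3 OH^-(aq)
Ksp = [La^3+][OH^-]^3
Let s = molar solubility. Then [La^3+] = s and [OH^-] = 3s.
Ksp = s(3s)^3 = 27s^4
Solving, s = (2.0 x 10^-19/27)^(1/4) = 9.28 × 10^-6 M
[La^3+] = s = 9.3 × 10^-6 M

9.3 × 10^-6 M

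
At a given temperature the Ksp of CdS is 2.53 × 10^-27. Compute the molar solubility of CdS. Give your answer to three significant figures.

s ≈ 5.03 × 10^-14 M

CdS(s) <=> Cd^2+ + S^2-
Ksp = [Cd^2+][S^2-]
If s mol/L of CdS dissolves, [Cd^2+] = s and [S^2-] = s.
Ksp = (s)(s) = s^2
s = √(2.53 × 10^-27) = 5.03 x 10^-14 M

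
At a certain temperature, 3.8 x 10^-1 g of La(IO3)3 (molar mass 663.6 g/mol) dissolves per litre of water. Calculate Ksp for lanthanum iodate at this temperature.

Molar solubility s = (3.8 × 10^-1 g/L) / (663.6 g/mol) = 5.73 x 10^-4 M.
La(IO3)3(s) ⇌ La^3+(aq) + 3 IO3^-(aq)
Let s = molar solubility. Then [La^3+] = s and [IO3^-] = 3s.
Ksp = [La^3+][IO3^-]^3
So Ksp = s × (3s)^3 = 27s^4
Ksp = 27 × (5.73 x 10^-4)^4 = 2.9 × 10^-12

Ksp = 2.9 × 10^-12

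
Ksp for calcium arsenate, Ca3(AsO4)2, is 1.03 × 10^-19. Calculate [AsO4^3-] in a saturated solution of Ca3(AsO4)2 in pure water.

Ca3(AsO4)2(s) <=> 3 Ca^2+(aq) + 2 AsO4^3-(aq)
Ksp = [Ca^2+]^3[AsO4^3-]^2
If s mol/L of Ca3(AsO4)2 dissolves, [Ca^2+] = 3s and [AsO4^3-] = 2s.
Ksp = (3s)^3(2s)^2 = 108s^5
Solving, s = (1.03 × 10^-19/108)^(1/5) = 6.250 × 10^-5 M
[AsO4^3-] = 2s = 1.25 x 10^-4 M

[AsO4^3-] = 1.25 x 10^-4 M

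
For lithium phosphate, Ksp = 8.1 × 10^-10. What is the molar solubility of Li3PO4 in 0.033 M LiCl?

Li3PO4(s) <=> 3 Li^+(aq) + PO4^3-(aq)
Ksp = [Li^+]^3[PO4^3-]
Let s be the molar solubility in this solution. [Li^+] = 0.033 + 3s ≈ 0.033, [PO4^3-] = s (since Li^+ from LiCl dominates).
Ksp ≈ (0.033)^3 × s
s = 2.3 x 10^-5 M
Check: 3s = 6.8 × 10^-5 ≪ 0.033, so the approximation is valid.

s = 2.3 × 10^-5 M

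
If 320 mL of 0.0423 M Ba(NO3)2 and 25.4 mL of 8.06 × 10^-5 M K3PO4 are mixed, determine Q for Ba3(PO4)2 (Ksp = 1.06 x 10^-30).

Total volume = 320 + 25.4 = 345.4 mL.
[Ba^2+] = 4.23 x 10^-2 × (320/345.4) = 3.919 × 10^-2 M
[PO4^3-] = 8.06 x 10^-5 × (25.4/345.4) = 5.927 × 10^-6 M
Ba3(PO4)2(s) ⇌ 3 Ba^2+ + 2 PO4^3-, so Q = [Ba^2+]^3[PO4^3-]^2
Q = (3.919 × 10^-2)^3(5.927 × 10^-6)^2 = 2.11 x 10^-15
Q > Ksp, so Ba3(PO4)2 will precipitate.

2.11e-15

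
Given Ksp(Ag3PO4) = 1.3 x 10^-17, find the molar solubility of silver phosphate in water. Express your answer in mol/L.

s ≈ 2.6 × 10^-5 M

Ag3PO4(s) ⇌ 3 Ag^+(aq) + PO4^3-(aq)
Ksp = [Ag^+]^3[PO4^3-]
For each mole of Ag3PO4 that dissolves: [Ag^+] = 3s, [PO4^3-] = s.
So Ksp = (3s)^3 × s = 27s^4
s^4 = 1.3 x 10^-17 / 27, so s = 2.6 x 10^-5 M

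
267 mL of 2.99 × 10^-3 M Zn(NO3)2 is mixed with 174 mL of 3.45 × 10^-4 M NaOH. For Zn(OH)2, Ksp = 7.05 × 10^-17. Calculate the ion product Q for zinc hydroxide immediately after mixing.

Q ≈ 3.35e-11

Total volume = 267 + 174 = 441 mL.
[Zn^2+] = 2.99 × 10^-3 × (267/441) = 1.810 × 10^-3 M
[OH^-] = 3.45 x 10^-4 × (174/441) = 1.361 × 10^-4 M
Zn(OH)2(s) ⇌ Zn^2+(aq) + 2 OH^-(aq), so Q = [Zn^2+][OH^-]^2
Q = (1.810 x 10^-3)(1.361 × 10^-4)^2 = 3.35 × 10^-11
Q > Ksp, so Zn(OH)2 will precipitate.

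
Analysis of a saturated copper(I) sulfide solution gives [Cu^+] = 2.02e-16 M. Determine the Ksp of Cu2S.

Cu2S(s) <=> 2 Cu^+ + S^2-
Stoichiometry gives [S^2-] = (1/2)[Cu^+] = 1.010 × 10^-16 M.
Ksp = [Cu^+]^2[S^2-]
Ksp = (2.02 x 10^-16)^2 × 1.010 × 10^-16 = 4.12 x 10^-48

Ksp ≈ 4.12 × 10^-48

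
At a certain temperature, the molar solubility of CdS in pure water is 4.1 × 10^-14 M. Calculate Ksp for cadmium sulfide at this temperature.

Ksp = 1.7 × 10^-27

CdS(s) <=> Cd^2+ + S^2-
With molar solubility s: [Cd^2+] = s, [S^2-] = s.
Ksp = [Cd^2+][S^2-]
Ksp = s^2
With s = 4.1 × 10^-14: Ksp = 1.7 × 10^-27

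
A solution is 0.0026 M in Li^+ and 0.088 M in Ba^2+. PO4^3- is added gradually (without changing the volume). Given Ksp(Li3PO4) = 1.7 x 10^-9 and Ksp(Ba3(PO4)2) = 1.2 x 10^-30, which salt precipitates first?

Ba3(PO4)2

Precipitation of each salt starts when its ion product equals its Ksp.
For Li3PO4: 1.7 x 10^-9 = (0.0026)^3 × [PO4^3-]  ⇒  [PO4^3-] = 9.7 × 10^-2 M.
For Ba3(PO4)2: 1.2 x 10^-30 = (0.088)^3 × [PO4^3-]^2  ⇒  [PO4^3-] = 4.2 × 10^-14 M.
The salt with the lower threshold [PO4^3-] precipitates first: Ba3(PO4)2.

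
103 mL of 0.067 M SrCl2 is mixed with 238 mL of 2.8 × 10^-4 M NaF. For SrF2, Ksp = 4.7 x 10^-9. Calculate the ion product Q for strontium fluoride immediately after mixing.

Total volume = 103 + 238 = 341 mL.
[Sr^2+] = 6.7 × 10^-2 × (103/341) = 2.02 × 10^-2 M
[F^-] = 2.8 × 10^-4 × (238/341) = 1.95 × 10^-4 M
SrF2(s) <=> Sr^2+ + 2 F^-, so Q = [Sr^2+][F^-]^2
Q = (2.02 × 10^-2)(1.95 × 10^-4)^2 = 7.7 x 10^-10
Q < Ksp, so no precipitate of SrF2 forms.

Q = 7.7 × 10^-10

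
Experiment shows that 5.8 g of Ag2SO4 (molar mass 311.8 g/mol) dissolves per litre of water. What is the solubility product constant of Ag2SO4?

2.6 × 10^-5

Molar solubility s = (5.8 g/L) / (311.8 g/mol) = 1.86 x 10^-2 M.
Ag2SO4(s) ⇌ 2 Ag^+ + SO4^2-
For each mole of Ag2SO4 that dissolves: [Ag^+] = 2s, [SO4^2-] = s.
Ksp = [Ag^+]^2[SO4^2-]
Ksp = (2s)^2s = 4s^3
With s = 1.86 × 10^-2: Ksp = 2.6 × 10^-5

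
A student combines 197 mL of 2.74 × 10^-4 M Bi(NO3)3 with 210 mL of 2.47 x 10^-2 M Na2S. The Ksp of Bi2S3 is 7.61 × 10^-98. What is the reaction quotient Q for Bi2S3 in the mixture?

Total volume = 197 + 210 = 407 mL.
[Bi^3+] = 2.74 x 10^-4 × (197/407) = 1.326 × 10^-4 M
[S^2-] = 2.47 × 10^-2 × (210/407) = 1.274 x 10^-2 M
Bi2S3(s) ⇌ 2 Bi^3+ + 3 S^2-, so Q = [Bi^3+]^2[S^2-]^3
Q = (1.326 × 10^-4)^2(1.274 × 10^-2)^3 = 3.64 x 10^-14
Q > Ksp, so Bi2S3 will precipitate.

Q ≈ 3.64e-14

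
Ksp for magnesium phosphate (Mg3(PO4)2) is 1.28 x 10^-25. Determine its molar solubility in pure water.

Mg3(PO4)2(s) ⇌ 3 Mg^2+(aq) + 2 PO4^3-(aq)
Ksp = [Mg^2+]^3[PO4^3-]^2
With molar solubility s: [Mg^2+] = 3s, [PO4^3-] = 2s.
So Ksp = (3s)^3 × (2s)^2 = 108s^5
s = (1.28 x 10^-25 / 108)^(1/5) = 4.12 x 10^-6 M

4.12 × 10^-6 M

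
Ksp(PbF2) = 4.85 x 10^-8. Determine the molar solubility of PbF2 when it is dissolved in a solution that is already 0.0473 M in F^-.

PbF2(s) ⇌ Pb^2+(aq) + 2 F^-(aq)
Ksp = [Pb^2+][F^-]^2
If s mol/L dissolves here, [Pb^2+] = s, [F^-] = 0.0473 + 2s ≈ 0.0473 (since the F^- already present dominates).
Ksp ≈ s × (0.0473)^2
s = 2.17 × 10^-5 M
Check: 2s = 4.3 × 10^-5 ≪ 0.0473, so the approximation is valid.

s = 2.17e-5 M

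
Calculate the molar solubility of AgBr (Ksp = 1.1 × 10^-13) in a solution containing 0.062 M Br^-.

1.8 × 10^-12 M

AgBr(s) ⇌ Ag^+(aq) + Br^-(aq)
Ksp = [Ag^+][Br^-]
If s mol/L dissolves here, [Ag^+] = s, [Br^-] = 0.062 + s ≈ 0.062 (since the Br^- already present dominates).
Ksp ≈ s × 0.062
s = 1.8 x 10^-12 M
Check: s = 1.8 x 10^-12 ≪ 0.062, so the approximation is valid.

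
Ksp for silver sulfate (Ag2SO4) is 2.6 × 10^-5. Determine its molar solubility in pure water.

s = 1.9e-2 M

Ag2SO4(s) ⇌ 2 Ag^+ + SO4^2-
Ksp = [Ag^+]^2[SO4^2-]
For each mole of Ag2SO4 that dissolves: [Ag^+] = 2s, [SO4^2-] = s.
Ksp = (2s)^2s = 4s^3
s^3 = 2.6 × 10^-5 / 4, so s = 1.9 × 10^-2 M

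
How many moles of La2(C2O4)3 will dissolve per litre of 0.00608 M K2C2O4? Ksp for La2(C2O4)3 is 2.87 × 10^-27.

s = 5.65 x 10^-11 M

La2(C2O4)3(s) ⇌ 2 La^3+(aq) + 3 C2O4^2-(aq)
Ksp = [La^3+]^2[C2O4^2-]^3
Let s be the molar solubility in this solution. [La^3+] = 2s, [C2O4^2-] = 0.00608 + 3s ≈ 0.00608 (since C2O4^2- from K2C2O4 dominates).
Ksp ≈ (2s)^2 × (0.00608)^3
s = 5.65 × 10^-11 M
Check: 3s = 1.7 × 10^-10 ≪ 0.00608, so the approximation is valid.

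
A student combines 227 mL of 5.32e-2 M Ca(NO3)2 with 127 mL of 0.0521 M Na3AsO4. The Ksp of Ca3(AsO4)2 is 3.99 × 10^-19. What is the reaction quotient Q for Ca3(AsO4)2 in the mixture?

Total volume = 227 + 127 = 354 mL.
[Ca^2+] = 5.32 × 10^-2 × (227/354) = 3.411 × 10^-2 M
[AsO4^3-] = 5.21 × 10^-2 × (127/354) = 1.869 × 10^-2 M
Ca3(AsO4)2(s) ⇌ 3 Ca^2+(aq) + 2 AsO4^3-(aq), so Q = [Ca^2+]^3[AsO4^3-]^2
Q = (3.411 × 10^-2)^3(1.869 x 10^-2)^2 = 1.39 × 10^-8
Q > Ksp, so Ca3(AsO4)2 will precipitate.

Q = 1.39 × 10^-8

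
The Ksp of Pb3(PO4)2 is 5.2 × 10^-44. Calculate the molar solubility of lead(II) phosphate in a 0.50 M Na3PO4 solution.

Pb3(PO4)2(s) <=> 3 Pb^2+ + 2 PO4^3-
Ksp = [Pb^2+]^3[PO4^3-]^2
Let s be the molar solubility in this solution. [Pb^2+] = 3s, [PO4^3-] = 0.50 + 2s ≈ 0.50 (Ksp is small, so little additional dissolves).
Ksp ≈ (3s)^3 × (0.50)^2
s = 2.0 x 10^-15 M
Check: 2s = 3.9 x 10^-15 ≪ 0.50, so the approximation is valid.

s = 2.0 × 10^-15 M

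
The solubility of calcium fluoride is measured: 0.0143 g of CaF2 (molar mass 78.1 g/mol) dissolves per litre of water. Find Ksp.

2.46 × 10^-11

Molar solubility s = (1.43 × 10^-2 g/L) / (78.1 g/mol) = 1.831 x 10^-4 M.
CaF2(s) ⇌ Ca^2+ + 2 F^-
Let s = molar solubility. Then [Ca^2+] = s and [F^-] = 2s.
Ksp = [Ca^2+][F^-]^2
Substituting: Ksp = s(2s)^2 = 4s^3
With s = 1.831 × 10^-4: Ksp = 2.46 × 10^-11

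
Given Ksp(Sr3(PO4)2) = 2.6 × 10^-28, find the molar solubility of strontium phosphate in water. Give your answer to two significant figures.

Sr3(PO4)2(s) <=> 3 Sr^2+ + 2 PO4^3-
Ksp = [Sr^2+]^3[PO4^3-]^2
If s mol/L of Sr3(PO4)2 dissolves, [Sr^2+] = 3s and [PO4^3-] = 2s.
Ksp = (3s)^3(2s)^2 = 108s^5
s = (2.6 × 10^-28 / 108)^(1/5) = 1.2 x 10^-6 M

s = 1.2 × 10^-6 M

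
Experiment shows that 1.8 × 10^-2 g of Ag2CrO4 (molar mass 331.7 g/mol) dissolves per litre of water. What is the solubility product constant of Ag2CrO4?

Molar solubility s = (1.8 × 10^-2 g/L) / (331.7 g/mol) = 5.43 × 10^-5 M.
Ag2CrO4(s) <=> 2 Ag^+(aq) + CrO4^2-(aq)
For each mole of Ag2CrO4 that dissolves: [Ag^+] = 2s, [CrO4^2-] = s.
Ksp = [Ag^+]^2[CrO4^2-]
So Ksp = (2s)^2 × s = 4s^3
With s = 5.43 × 10^-5: Ksp = 6.4 × 10^-13

Ksp = 6.4 × 10^-13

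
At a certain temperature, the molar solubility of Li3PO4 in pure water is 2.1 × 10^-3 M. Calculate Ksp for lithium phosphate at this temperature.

Li3PO4(s) ⇌ 3 Li^+(aq) + PO4^3-(aq)
With molar solubility s: [Li^+] = 3s, [PO4^3-] = s.
Ksp = [Li^+]^3[PO4^3-]
Ksp = (3s)^3s = 27s^4
Ksp = 27 × (2.1 x 10^-3)^4 = 5.3 × 10^-10

5.3 × 10^-10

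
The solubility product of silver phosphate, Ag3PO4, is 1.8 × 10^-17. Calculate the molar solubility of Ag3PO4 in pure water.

s ≈ 2.9e-5 M

Ag3PO4(s) <=> 3 Ag^+(aq) + PO4^3-(aq)
Ksp = [Ag^+]^3[PO4^3-]
With molar solubility s: [Ag^+] = 3s, [PO4^3-] = s.
Substituting: Ksp = (3s)^3s = 27s^4
s = (1.8 × 10^-17 / 27)^(1/4) = 2.9 × 10^-5 M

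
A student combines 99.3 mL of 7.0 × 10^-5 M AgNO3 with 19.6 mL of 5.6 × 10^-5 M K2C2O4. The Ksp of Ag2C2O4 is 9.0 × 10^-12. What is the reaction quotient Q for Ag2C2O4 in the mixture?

Q = 3.2 × 10^-14

Total volume = 99.3 + 19.6 = 118.9 mL.
[Ag^+] = 7.0 x 10^-5 × (99.3/118.9) = 5.85 × 10^-5 M
[C2O4^2-] = 5.6 × 10^-5 × (19.6/118.9) = 9.23 × 10^-6 M
Ag2C2O4(s) <=> 2 Ag^+ + C2O4^2-, so Q = [Ag^+]^2[C2O4^2-]
Q = (5.85 × 10^-5)^2(9.23 × 10^-6) = 3.2 × 10^-14
Q < Ksp, so no precipitate of Ag2C2O4 forms.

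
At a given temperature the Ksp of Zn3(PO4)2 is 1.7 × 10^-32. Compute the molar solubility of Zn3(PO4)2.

s = 1.7e-7 M

Zn3(PO4)2(s) ⇌ 3 Zn^2+(aq) + 2 PO4^3-(aq)
Ksp = [Zn^2+]^3[PO4^3-]^2
For each mole of Zn3(PO4)2 that dissolves: [Zn^2+] = 3s, [PO4^3-] = 2s.
So Ksp = (3s)^3 × (2s)^2 = 108s^5
Solving, s = (1.7 × 10^-32/108)^(1/5) = 1.7 × 10^-7 M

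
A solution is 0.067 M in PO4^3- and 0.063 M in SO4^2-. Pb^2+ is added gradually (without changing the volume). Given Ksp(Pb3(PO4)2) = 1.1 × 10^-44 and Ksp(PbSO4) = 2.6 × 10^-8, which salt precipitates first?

Pb3(PO4)2

Each salt begins to precipitate when Q = Ksp, i.e. when [Pb^2+] reaches its threshold.
For Pb3(PO4)2: 1.1 × 10^-44 = (0.067)^2 × [Pb^2+]^3  ⇒  [Pb^2+] = 1.3 x 10^-14 M.
For PbSO4: 2.6 × 10^-8 = 0.063 × [Pb^2+]  ⇒  [Pb^2+] = 4.1 × 10^-7 M.
The salt with the lower threshold [Pb^2+] precipitates first: Pb3(PO4)2.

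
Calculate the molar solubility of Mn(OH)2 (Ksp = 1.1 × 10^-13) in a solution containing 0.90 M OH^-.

Mn(OH)2(s) ⇌ Mn^2+ + 2 OH^-
Ksp = [Mn^2+][OH^-]^2
Let s = moles of Mn(OH)2 that dissolve per litre. [Mn^2+] = s, [OH^-] = 0.90 + 2s ≈ 0.90 (common-ion effect: OH^- is already 0.90 M).
Ksp ≈ s × (0.90)^2
s = 1.4 × 10^-13 M
Check: 2s = 2.7 x 10^-13 ≪ 0.90, so the approximation is valid.

s = 1.4 x 10^-13 M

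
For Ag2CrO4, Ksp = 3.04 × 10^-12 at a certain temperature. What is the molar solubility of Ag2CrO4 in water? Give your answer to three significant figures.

Ag2CrO4(s) <=> 2 Ag^+(aq) + CrO4^2-(aq)
Ksp = [Ag^+]^2[CrO4^2-]
With molar solubility s: [Ag^+] = 2s, [CrO4^2-] = s.
Ksp = (2s)^2s = 4s^3
s = (3.04 × 10^-12 / 4)^(1/3) = 9.13 × 10^-5 M

s ≈ 9.13 × 10^-5 M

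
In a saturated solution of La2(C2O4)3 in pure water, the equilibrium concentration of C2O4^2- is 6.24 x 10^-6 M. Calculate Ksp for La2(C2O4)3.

Ksp = 4.20 × 10^-27

La2(C2O4)3(s) ⇌ 2 La^3+(aq) + 3 C2O4^2-(aq)
Stoichiometry gives [La^3+] = (2/3)[C2O4^2-] = 4.160 × 10^-6 M.
Ksp = [La^3+]^2[C2O4^2-]^3
Ksp = (4.160 × 10^-6)^2 × (6.24 x 10^-6)^3 = 4.20 x 10^-27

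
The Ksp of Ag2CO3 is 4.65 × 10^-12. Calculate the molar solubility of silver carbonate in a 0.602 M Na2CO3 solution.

Ag2CO3(s) <=> 2 Ag^+(aq) + CO3^2-(aq)
Ksp = [Ag^+]^2[CO3^2-]
If s mol/L dissolves here, [Ag^+] = 2s, [CO3^2-] = 0.602 + s ≈ 0.602 (since CO3^2- from Na2CO3 dominates).
Ksp ≈ (2s)^2 × 0.602
s = 1.39 x 10^-6 M
Check: s = 1.4 x 10^-6 ≪ 0.602, so the approximation is valid.

s ≈ 1.39e-6 M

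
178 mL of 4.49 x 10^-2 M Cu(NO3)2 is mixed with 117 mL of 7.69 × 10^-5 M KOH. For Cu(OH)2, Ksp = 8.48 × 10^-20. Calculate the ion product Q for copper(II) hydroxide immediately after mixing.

Q ≈ 2.52 × 10^-11

Total volume = 178 + 117 = 295 mL.
[Cu^2+] = 4.49 x 10^-2 × (178/295) = 2.709 × 10^-2 M
[OH^-] = 7.69 x 10^-5 × (117/295) = 3.050 × 10^-5 M
Cu(OH)2(s) ⇌ Cu^2+(aq) + 2 OH^-(aq), so Q = [Cu^2+][OH^-]^2
Q = (2.709 × 10^-2)(3.050 x 10^-5)^2 = 2.52 × 10^-11
Q > Ksp, so Cu(OH)2 will precipitate.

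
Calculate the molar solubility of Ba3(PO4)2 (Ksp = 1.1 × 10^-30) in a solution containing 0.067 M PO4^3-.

Ba3(PO4)2(s) <=> 3 Ba^2+ + 2 PO4^3-
Ksp = [Ba^2+]^3[PO4^3-]^2
Let s = moles of Ba3(PO4)2 that dissolve per litre. [Ba^2+] = 3s, [PO4^3-] = 0.067 + 2s ≈ 0.067 (Ksp is small, so little additional dissolves).
Ksp ≈ (3s)^3 × (0.067)^2
s = 2.1 x 10^-10 M
Check: 2s = 4.2 × 10^-10 ≪ 0.067, so the approximation is valid.

s ≈ 2.1 × 10^-10 M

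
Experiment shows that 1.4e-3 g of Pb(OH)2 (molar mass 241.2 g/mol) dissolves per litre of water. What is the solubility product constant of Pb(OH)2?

Ksp = 7.8 × 10^-16

Molar solubility s = (1.4 × 10^-3 g/L) / (241.2 g/mol) = 5.80 × 10^-6 M.
Pb(OH)2(s) ⇌ Pb^2+ + 2 OH^-
If s mol/L of Pb(OH)2 dissolves, [Pb^2+] = s and [OH^-] = 2s.
Ksp = [Pb^2+][OH^-]^2
So Ksp = s × (2s)^2 = 4s^3
With s = 5.80 × 10^-6: Ksp = 7.8 x 10^-16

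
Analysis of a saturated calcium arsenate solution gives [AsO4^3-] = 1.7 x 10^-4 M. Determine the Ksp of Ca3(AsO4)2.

Ca3(AsO4)2(s) <=> 3 Ca^2+(aq) + 2 AsO4^3-(aq)
Stoichiometry gives [Ca^2+] = (3/2)[AsO4^3-] = 2.55 × 10^-4 M.
Ksp = [Ca^2+]^3[AsO4^3-]^2
Ksp = (2.55 x 10^-4)^3 × (1.7 × 10^-4)^2 = 4.8 x 10^-19

Ksp ≈ 4.8e-19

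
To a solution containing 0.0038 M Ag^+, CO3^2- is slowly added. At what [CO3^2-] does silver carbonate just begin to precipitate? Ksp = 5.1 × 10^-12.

[CO3^2-] = 3.5e-7 M

Ag2CO3(s) <=> 2 Ag^+ + CO3^2-
Ksp = [Ag^+]^2[CO3^2-]
Precipitation begins when Q = Ksp. With [Ag^+] = 0.0038 M:
5.1 × 10^-12 = (0.0038)^2 × [CO3^2-]
[CO3^2-] = (5.1 × 10^-12 / 1.44 × 10^-5) = 3.5 × 10^-7 M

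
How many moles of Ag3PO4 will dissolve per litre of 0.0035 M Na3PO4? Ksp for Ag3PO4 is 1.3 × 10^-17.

Ag3PO4(s) ⇌ 3 Ag^+(aq) + PO4^3-(aq)
Ksp = [Ag^+]^3[PO4^3-]
Let s = moles of Ag3PO4 that dissolve per litre. [Ag^+] = 3s, [PO4^3-] = 0.0035 + s ≈ 0.0035 (common-ion effect: PO4^3- is already 0.0035 M).
Ksp ≈ (3s)^3 × 0.0035
s = 5.2 × 10^-6 M
Check: s = 5.2 × 10^-6 ≪ 0.0035, so the approximation is valid.

s ≈ 5.2 × 10^-6 M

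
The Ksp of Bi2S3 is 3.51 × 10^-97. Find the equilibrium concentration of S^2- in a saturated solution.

Bi2S3(s) ⇌ 2 Bi^3+ + 3 S^2-
Ksp = [Bi^3+]^2[S^2-]^3
With molar solubility s: [Bi^3+] = 2s, [S^2-] = 3s.
So Ksp = (2s)^2 × (3s)^3 = 108s^5
s = (3.51 × 10^-97 / 108)^(1/5) = 2.006 × 10^-20 M
[S^2-] = 3s = 6.02 × 10^-20 M

[S^2-] ≈ 6.02 × 10^-20 M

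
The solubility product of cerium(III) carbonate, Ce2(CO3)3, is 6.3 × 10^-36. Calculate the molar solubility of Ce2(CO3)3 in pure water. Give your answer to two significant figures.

3.6 × 10^-8 M

Ce2(CO3)3(s) ⇌ 2 Ce^3+ + 3 CO3^2-
Ksp = [Ce^3+]^2[CO3^2-]^3
With molar solubility s: [Ce^3+] = 2s, [CO3^2-] = 3s.
Ksp = (2s)^2(3s)^3 = 108s^5
s^5 = 6.3 × 10^-36 / 108, so s = 3.6 × 10^-8 M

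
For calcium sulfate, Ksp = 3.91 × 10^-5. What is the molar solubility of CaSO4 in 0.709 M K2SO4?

CaSO4(s) ⇌ Ca^2+(aq) + SO4^2-(aq)
Ksp = [Ca^2+][SO4^2-]
If s mol/L dissolves here, [Ca^2+] = s, [SO4^2-] = 0.709 + s ≈ 0.709 (since SO4^2- from K2SO4 dominates).
Ksp ≈ s × 0.709
s = 5.51 × 10^-5 M
Check: s = 5.5 × 10^-5 ≪ 0.709, so the approximation is valid.

s ≈ 5.51 × 10^-5 M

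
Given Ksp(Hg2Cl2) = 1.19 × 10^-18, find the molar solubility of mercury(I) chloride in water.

s = 6.68 × 10^-7 M

Hg2Cl2(s) ⇌ Hg2^2+(aq) + 2 Cl^-(aq)
Ksp = [Hg2^2+][Cl^-]^2
Let s = molar solubility. Then [Hg2^2+] = s and [Cl^-] = 2s.
So Ksp = s × (2s)^2 = 4s^3
s^3 = 1.19 × 10^-18 / 4, so s = 6.68 × 10^-7 M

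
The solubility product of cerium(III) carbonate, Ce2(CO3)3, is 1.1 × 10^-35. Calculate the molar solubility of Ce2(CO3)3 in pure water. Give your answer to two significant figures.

s ≈ 4.0e-8 M

Ce2(CO3)3(s) ⇌ 2 Ce^3+ + 3 CO3^2-
Ksp = [Ce^3+]^2[CO3^2-]^3
With molar solubility s: [Ce^3+] = 2s, [CO3^2-] = 3s.
So Ksp = (2s)^2 × (3s)^3 = 108s^5
Solving, s = (1.1 × 10^-35/108)^(1/5) = 4.0 × 10^-8 M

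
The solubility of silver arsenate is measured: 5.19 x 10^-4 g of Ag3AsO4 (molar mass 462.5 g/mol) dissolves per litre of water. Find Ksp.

4.28e-23

Molar solubility s = (5.19 × 10^-4 g/L) / (462.5 g/mol) = 1.122 x 10^-6 M.
Ag3AsO4(s) <=> 3 Ag^+(aq) + AsO4^3-(aq)
Let s = molar solubility. Then [Ag^+] = 3s and [AsO4^3-] = s.
Ksp = [Ag^+]^3[AsO4^3-]
Substituting: Ksp = (3s)^3s = 27s^4
Ksp = 27 × (1.122 x 10^-6)^4 = 4.28 x 10^-23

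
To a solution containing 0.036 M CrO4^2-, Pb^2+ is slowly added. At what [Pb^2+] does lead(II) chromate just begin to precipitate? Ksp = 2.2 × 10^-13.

6.1e-12 M

PbCrO4(s) <=> Pb^2+ + CrO4^2-
Ksp = [Pb^2+][CrO4^2-]
Precipitation begins when Q = Ksp. With [CrO4^2-] = 0.036 M:
2.2 × 10^-13 = (0.036) × [Pb^2+]
[Pb^2+] = (2.2 × 10^-13 / 3.6 × 10^-2) = 6.1 × 10^-12 M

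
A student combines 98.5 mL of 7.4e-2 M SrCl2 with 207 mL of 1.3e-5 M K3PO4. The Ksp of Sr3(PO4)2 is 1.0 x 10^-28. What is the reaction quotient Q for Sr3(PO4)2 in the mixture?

Total volume = 98.5 + 207 = 305.5 mL.
[Sr^2+] = 7.4 × 10^-2 × (98.5/305.5) = 2.39 x 10^-2 M
[PO4^3-] = 1.3 × 10^-5 × (207/305.5) = 8.81 x 10^-6 M
Sr3(PO4)2(s) <=> 3 Sr^2+ + 2 PO4^3-, so Q = [Sr^2+]^3[PO4^3-]^2
Q = (2.39 × 10^-2)^3(8.81 × 10^-6)^2 = 1.1 x 10^-15
Q > Ksp, so Sr3(PO4)2 will precipitate.

Q = 1.1 × 10^-15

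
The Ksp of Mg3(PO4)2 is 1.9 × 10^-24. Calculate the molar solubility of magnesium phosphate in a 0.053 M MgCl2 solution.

s = 5.6e-11 M

Mg3(PO4)2(s) ⇌ 3 Mg^2+(aq) + 2 PO4^3-(aq)
Ksp = [Mg^2+]^3[PO4^3-]^2
Let s be the molar solubility in this solution. [Mg^2+] = 0.053 + 3s ≈ 0.053, [PO4^3-] = 2s (since Mg^2+ from MgCl2 dominates).
Ksp ≈ (0.053)^3 × (2s)^2
s = 5.6 × 10^-11 M
Check: 3s = 1.7 × 10^-10 ≪ 0.053, so the approximation is valid.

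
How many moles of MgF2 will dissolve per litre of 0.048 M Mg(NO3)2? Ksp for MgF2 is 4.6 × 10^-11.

s = 1.5e-5 M

MgF2(s) ⇌ Mg^2+(aq) + 2 F^-(aq)
Ksp = [Mg^2+][F^-]^2
Let s be the molar solubility in this solution. [Mg^2+] = 0.048 + s ≈ 0.048, [F^-] = 2s (since Mg^2+ from Mg(NO3)2 dominates).
Ksp ≈ 0.048 × (2s)^2
s = 1.5 × 10^-5 M
Check: s = 1.5 × 10^-5 ≪ 0.048, so the approximation is valid.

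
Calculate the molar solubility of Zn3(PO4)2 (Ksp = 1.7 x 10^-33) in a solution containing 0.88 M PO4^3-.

Zn3(PO4)2(s) ⇌ 3 Zn^2+ + 2 PO4^3-
Ksp = [Zn^2+]^3[PO4^3-]^2
If s mol/L dissolves here, [Zn^2+] = 3s, [PO4^3-] = 0.88 + 2s ≈ 0.88 (Ksp is small, so little additional dissolves).
Ksp ≈ (3s)^3 × (0.88)^2
s = 4.3 × 10^-12 M
Check: 2s = 8.7 x 10^-12 ≪ 0.88, so the approximation is valid.

s = 4.3 × 10^-12 M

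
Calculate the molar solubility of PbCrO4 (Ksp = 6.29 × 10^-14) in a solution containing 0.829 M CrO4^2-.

7.59 × 10^-14 M

PbCrO4(s) <=> Pb^2+ + CrO4^2-
Ksp = [Pb^2+][CrO4^2-]
If s mol/L dissolves here, [Pb^2+] = s, [CrO4^2-] = 0.829 + s ≈ 0.829 (since the CrO4^2- already present dominates).
Ksp ≈ s × 0.829
s = 7.59 × 10^-14 M
Check: s = 7.6 × 10^-14 ≪ 0.829, so the approximation is valid.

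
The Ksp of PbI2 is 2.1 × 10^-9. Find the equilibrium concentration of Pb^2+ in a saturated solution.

PbI2(s) ⇌ Pb^2+ + 2 I^-
Ksp = [Pb^2+][I^-]^2
For each mole of PbI2 that dissolves: [Pb^2+] = s, [I^-] = 2s.
So Ksp = s × (2s)^2 = 4s^3
s^3 = 2.1 × 10^-9 / 4, so s = 8.07 x 10^-4 M
[Pb^2+] = s = 8.1 × 10^-4 M

[Pb^2+] = 8.1 x 10^-4 M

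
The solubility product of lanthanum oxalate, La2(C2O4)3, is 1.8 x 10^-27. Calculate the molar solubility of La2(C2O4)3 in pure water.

La2(C2O4)3(s) <=> 2 La^3+ + 3 C2O4^2-
Ksp = [La^3+]^2[C2O4^2-]^3
Let s = molar solubility. Then [La^3+] = 2s and [C2O4^2-] = 3s.
Ksp = (2s)^2(3s)^3 = 108s^5
s^5 = 1.8 x 10^-27 / 108, so s = 1.8 × 10^-6 M

1.8 × 10^-6 M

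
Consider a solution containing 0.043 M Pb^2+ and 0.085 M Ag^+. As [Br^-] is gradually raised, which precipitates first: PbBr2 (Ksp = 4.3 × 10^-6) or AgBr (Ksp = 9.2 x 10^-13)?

Precipitation of each salt starts when its ion product equals its Ksp.
For PbBr2: 4.3 × 10^-6 = 0.043 × [Br^-]^2  ⇒  [Br^-] = 1.0 x 10^-2 M.
For AgBr: 9.2 x 10^-13 = 0.085 × [Br^-]  ⇒  [Br^-] = 1.1 x 10^-11 M.
The salt with the lower threshold [Br^-] precipitates first: AgBr.

AgBr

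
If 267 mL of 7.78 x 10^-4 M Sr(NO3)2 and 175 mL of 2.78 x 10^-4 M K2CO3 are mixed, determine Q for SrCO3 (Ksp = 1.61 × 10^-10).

Q ≈ 5.17e-8

Total volume = 267 + 175 = 442 mL.
[Sr^2+] = 7.78 × 10^-4 × (267/442) = 4.700 × 10^-4 M
[CO3^2-] = 2.78 × 10^-4 × (175/442) = 1.101 × 10^-4 M
SrCO3(s) ⇌ Sr^2+(aq) + CO3^2-(aq), so Q = [Sr^2+][CO3^2-]
Q = (4.700 × 10^-4)(1.101 x 10^-4) = 5.17 x 10^-8
Q > Ksp, so SrCO3 will precipitate.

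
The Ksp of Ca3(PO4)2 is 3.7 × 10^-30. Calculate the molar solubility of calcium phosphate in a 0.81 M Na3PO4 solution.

Ca3(PO4)2(s) ⇌ 3 Ca^2+(aq) + 2 PO4^3-(aq)
Ksp = [Ca^2+]^3[PO4^3-]^2
If s mol/L dissolves here, [Ca^2+] = 3s, [PO4^3-] = 0.81 + 2s ≈ 0.81 (Ksp is small, so little additional dissolves).
Ksp ≈ (3s)^3 × (0.81)^2
s = 5.9 x 10^-11 M
Check: 2s = 1.2 × 10^-10 ≪ 0.81, so the approximation is valid.

s = 5.9 × 10^-11 M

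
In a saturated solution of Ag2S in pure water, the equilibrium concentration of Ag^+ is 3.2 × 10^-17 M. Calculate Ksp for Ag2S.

Ksp = 1.6 x 10^-50

Ag2S(s) ⇌ 2 Ag^+ + S^2-
Stoichiometry gives [S^2-] = (1/2)[Ag^+] = 1.60 × 10^-17 M.
Ksp = [Ag^+]^2[S^2-]
Ksp = (3.2 x 10^-17)^2 × 1.60 x 10^-17 = 1.6 × 10^-50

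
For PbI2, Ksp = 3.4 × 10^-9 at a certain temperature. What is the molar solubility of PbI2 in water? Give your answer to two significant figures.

PbI2(s) ⇌ Pb^2+ + 2 I^-
Ksp = [Pb^2+][I^-]^2
For each mole of PbI2 that dissolves: [Pb^2+] = s, [I^-] = 2s.
Substituting: Ksp = s(2s)^2 = 4s^3
s = (3.4 × 10^-9 / 4)^(1/3) = 9.5 × 10^-4 M

9.5 × 10^-4 M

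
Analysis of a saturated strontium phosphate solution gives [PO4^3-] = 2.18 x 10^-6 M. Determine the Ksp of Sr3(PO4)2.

Ksp ≈ 1.66 × 10^-28

Sr3(PO4)2(s) ⇌ 3 Sr^2+ + 2 PO4^3-
Stoichiometry gives [Sr^2+] = (3/2)[PO4^3-] = 3.270 × 10^-6 M.
Ksp = [Sr^2+]^3[PO4^3-]^2
Ksp = (3.270 × 10^-6)^3 × (2.18 × 10^-6)^2 = 1.66 x 10^-28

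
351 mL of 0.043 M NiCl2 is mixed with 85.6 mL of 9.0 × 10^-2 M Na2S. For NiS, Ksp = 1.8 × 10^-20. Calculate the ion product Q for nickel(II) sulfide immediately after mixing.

Q ≈ 6.1e-4

Total volume = 351 + 85.6 = 436.6 mL.
[Ni^2+] = 4.3 × 10^-2 × (351/436.6) = 3.46 × 10^-2 M
[S^2-] = 9.0 × 10^-2 × (85.6/436.6) = 1.76 × 10^-2 M
NiS(s) <=> Ni^2+(aq) + S^2-(aq), so Q = [Ni^2+][S^2-]
Q = (3.46 × 10^-2)(1.76 × 10^-2) = 6.1 × 10^-4
Q > Ksp, so NiS will precipitate.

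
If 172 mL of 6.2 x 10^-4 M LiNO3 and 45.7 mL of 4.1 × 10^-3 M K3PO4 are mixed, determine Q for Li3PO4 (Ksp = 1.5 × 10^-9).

Total volume = 172 + 45.7 = 217.7 mL.
[Li^+] = 6.2 × 10^-4 × (172/217.7) = 4.90 × 10^-4 M
[PO4^3-] = 4.1 × 10^-3 × (45.7/217.7) = 8.61 × 10^-4 M
Li3PO4(s) ⇌ 3 Li^+ + PO4^3-, so Q = [Li^+]^3[PO4^3-]
Q = (4.90 × 10^-4)^3(8.61 × 10^-4) = 1.0 x 10^-13
Q < Ksp, so no precipitate of Li3PO4 forms.

Q = 1.0e-13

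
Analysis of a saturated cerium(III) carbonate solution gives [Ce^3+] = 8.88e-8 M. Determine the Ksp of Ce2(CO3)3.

Ce2(CO3)3(s) ⇌ 2 Ce^3+(aq) + 3 CO3^2-(aq)
Stoichiometry gives [CO3^2-] = (3/2)[Ce^3+] = 1.332 × 10^-7 M.
Ksp = [Ce^3+]^2[CO3^2-]^3
Ksp = (8.88 x 10^-8)^2 × (1.332 x 10^-7)^3 = 1.86 × 10^-35

Ksp = 1.86e-35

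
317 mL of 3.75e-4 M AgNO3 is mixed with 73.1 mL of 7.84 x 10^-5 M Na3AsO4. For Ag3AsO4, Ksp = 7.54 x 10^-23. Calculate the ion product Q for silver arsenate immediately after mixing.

Q = 4.16e-16

Total volume = 317 + 73.1 = 390.1 mL.
[Ag^+] = 3.75 × 10^-4 × (317/390.1) = 3.047 × 10^-4 M
[AsO4^3-] = 7.84 × 10^-5 × (73.1/390.1) = 1.469 x 10^-5 M
Ag3AsO4(s) ⇌ 3 Ag^+(aq) + AsO4^3-(aq), so Q = [Ag^+]^3[AsO4^3-]
Q = (3.047 x 10^-4)^3(1.469 × 10^-5) = 4.16 × 10^-16
Q > Ksp, so Ag3AsO4 will precipitate.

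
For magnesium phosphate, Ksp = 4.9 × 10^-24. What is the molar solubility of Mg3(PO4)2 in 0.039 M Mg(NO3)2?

Mg3(PO4)2(s) ⇌ 3 Mg^2+(aq) + 2 PO4^3-(aq)
Ksp = [Mg^2+]^3[PO4^3-]^2
Let s be the molar solubility in this solution. [Mg^2+] = 0.039 + 3s ≈ 0.039, [PO4^3-] = 2s (Ksp is small, so little additional dissolves).
Ksp ≈ (0.039)^3 × (2s)^2
s = 1.4 × 10^-10 M
Check: 3s = 4.3 × 10^-10 ≪ 0.039, so the approximation is valid.

s = 1.4 × 10^-10 M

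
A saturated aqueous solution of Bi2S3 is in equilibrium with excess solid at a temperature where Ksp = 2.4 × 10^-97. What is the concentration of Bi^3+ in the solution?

[Bi^3+] = 3.7 x 10^-20 M

Bi2S3(s) <=> 2 Bi^3+ + 3 S^2-
Ksp = [Bi^3+]^2[S^2-]^3
For each mole of Bi2S3 that dissolves: [Bi^3+] = 2s, [S^2-] = 3s.
So Ksp = (2s)^2 × (3s)^3 = 108s^5
s^5 = 2.4 × 10^-97 / 108, so s = 1.86 × 10^-20 M
[Bi^3+] = 2s = 3.7 x 10^-20 M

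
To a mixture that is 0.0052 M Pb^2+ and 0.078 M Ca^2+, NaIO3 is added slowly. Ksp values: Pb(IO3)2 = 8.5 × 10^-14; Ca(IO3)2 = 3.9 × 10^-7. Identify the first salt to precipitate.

Pb(IO3)2

Each salt begins to precipitate when Q = Ksp, i.e. when [IO3^-] reaches its threshold.
For Pb(IO3)2: 8.5 × 10^-14 = 0.0052 × [IO3^-]^2  ⇒  [IO3^-] = 4.0 × 10^-6 M.
For Ca(IO3)2: 3.9 × 10^-7 = 0.078 × [IO3^-]^2  ⇒  [IO3^-] = 2.2 x 10^-3 M.
The salt with the lower threshold [IO3^-] precipitates first: Pb(IO3)2.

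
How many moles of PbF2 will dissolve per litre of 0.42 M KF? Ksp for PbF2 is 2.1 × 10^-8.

PbF2(s) <=> Pb^2+ + 2 F^-
Ksp = [Pb^2+][F^-]^2
Let s be the molar solubility in this solution. [Pb^2+] = s, [F^-] = 0.42 + 2s ≈ 0.42 (Ksp is small, so little additional dissolves).
Ksp ≈ s × (0.42)^2
s = 1.2 × 10^-7 M
Check: 2s = 2.4 × 10^-7 ≪ 0.42, so the approximation is valid.

s ≈ 1.2 × 10^-7 M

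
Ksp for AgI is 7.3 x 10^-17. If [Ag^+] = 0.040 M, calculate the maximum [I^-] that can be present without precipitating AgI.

1.8e-15 M

AgI(s) ⇌ Ag^+ + I^-
Ksp = [Ag^+][I^-]
Precipitation begins when Q = Ksp. With [Ag^+] = 0.040 M:
7.3 x 10^-17 = (0.040) × [I^-]
[I^-] = (7.3 x 10^-17 / 4.0 x 10^-2) = 1.8 x 10^-15 M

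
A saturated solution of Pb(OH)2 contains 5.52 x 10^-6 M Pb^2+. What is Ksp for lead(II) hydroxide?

Ksp ≈ 6.73 × 10^-16

Pb(OH)2(s) <=> Pb^2+ + 2 OH^-
Stoichiometry gives [OH^-] = (2/1)[Pb^2+] = 1.104 x 10^-5 M.
Ksp = [Pb^2+][OH^-]^2
Ksp = 5.52 × 10^-6 × (1.104 x 10^-5)^2 = 6.73 × 10^-16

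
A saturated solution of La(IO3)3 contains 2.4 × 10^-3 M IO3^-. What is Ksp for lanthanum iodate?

Ksp ≈ 1.1 × 10^-11

La(IO3)3(s) <=> La^3+ + 3 IO3^-
Stoichiometry gives [La^3+] = (1/3)[IO3^-] = 8.00 × 10^-4 M.
Ksp = [La^3+][IO3^-]^3
Ksp = 8.00 x 10^-4 × (2.4 × 10^-3)^3 = 1.1 × 10^-11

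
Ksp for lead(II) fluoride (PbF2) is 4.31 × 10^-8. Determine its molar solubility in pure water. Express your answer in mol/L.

2.21 x 10^-3 M

PbF2(s) ⇌ Pb^2+ + 2 F^-
Ksp = [Pb^2+][F^-]^2
For each mole of PbF2 that dissolves: [Pb^2+] = s, [F^-] = 2s.
Ksp = s(2s)^2 = 4s^3
s^3 = 4.31 × 10^-8 / 4, so s = 2.21 × 10^-3 M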